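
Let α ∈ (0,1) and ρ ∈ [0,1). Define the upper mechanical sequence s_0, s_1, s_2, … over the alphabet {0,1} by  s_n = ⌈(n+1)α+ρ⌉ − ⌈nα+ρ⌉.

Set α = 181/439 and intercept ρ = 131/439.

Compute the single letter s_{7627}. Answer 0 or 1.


1

(n+1)α + ρ = (7628·181 + 131) / 439 = 1380799/439
nα + ρ     = (7627·181 + 131) / 439 = 1380618/439
⌈1380799/439⌉ = 3146,  ⌈1380618/439⌉ = 3145
s_{7627} = 3146 − 3145 = 1


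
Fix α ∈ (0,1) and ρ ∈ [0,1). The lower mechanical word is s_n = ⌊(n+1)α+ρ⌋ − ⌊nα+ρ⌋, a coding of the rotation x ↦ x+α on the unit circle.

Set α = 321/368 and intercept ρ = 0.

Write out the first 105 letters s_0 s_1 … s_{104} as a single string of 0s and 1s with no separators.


011111101111111011111110111111101111111011111101111111011111110111111101111111011111110111111011111110111

n=0: ⌊(1·321)/368⌋ − ⌊(0·321)/368⌋ = ⌊321/368⌋ − ⌊0/368⌋ = 0 − 0 = 0
n=1: ⌊(2·321)/368⌋ − ⌊(1·321)/368⌋ = ⌊642/368⌋ − ⌊321/368⌋ = 1 − 0 = 1
n=2: ⌊(3·321)/368⌋ − ⌊(2·321)/368⌋ = ⌊963/368⌋ − ⌊642/368⌋ = 2 − 1 = 1
n=3: ⌊(4·321)/368⌋ − ⌊(3·321)/368⌋ = ⌊1284/368⌋ − ⌊963/368⌋ = 3 − 2 = 1
n=4: ⌊(5·321)/368⌋ − ⌊(4·321)/368⌋ = ⌊1605/368⌋ − ⌊1284/368⌋ = 4 − 3 = 1
n=5: ⌊(6·321)/368⌋ − ⌊(5·321)/368⌋ = ⌊1926/368⌋ − ⌊1605/368⌋ = 5 − 4 = 1
n=6: ⌊(7·321)/368⌋ − ⌊(6·321)/368⌋ = ⌊2247/368⌋ − ⌊1926/368⌋ = 6 − 5 = 1
n=7: ⌊(8·321)/368⌋ − ⌊(7·321)/368⌋ = ⌊2568/368⌋ − ⌊2247/368⌋ = 6 − 6 = 0
n=8: ⌊(9·321)/368⌋ − ⌊(8·321)/368⌋ = ⌊2889/368⌋ − ⌊2568/368⌋ = 7 − 6 = 1
n=9: ⌊(10·321)/368⌋ − ⌊(9·321)/368⌋ = ⌊3210/368⌋ − ⌊2889/368⌋ = 8 − 7 = 1
n=10: ⌊(11·321)/368⌋ − ⌊(10·321)/368⌋ = ⌊3531/368⌋ − ⌊3210/368⌋ = 9 − 8 = 1
n=11: ⌊(12·321)/368⌋ − ⌊(11·321)/368⌋ = ⌊3852/368⌋ − ⌊3531/368⌋ = 10 − 9 = 1
n=12: ⌊(13·321)/368⌋ − ⌊(12·321)/368⌋ = ⌊4173/368⌋ − ⌊3852/368⌋ = 11 − 10 = 1
n=13: ⌊(14·321)/368⌋ − ⌊(13·321)/368⌋ = ⌊4494/368⌋ − ⌊4173/368⌋ = 12 − 11 = 1
n=14: ⌊(15·321)/368⌋ − ⌊(14·321)/368⌋ = ⌊4815/368⌋ − ⌊4494/368⌋ = 13 − 12 = 1
n=15: ⌊(16·321)/368⌋ − ⌊(15·321)/368⌋ = ⌊5136/368⌋ − ⌊4815/368⌋ = 13 − 13 = 0
n=16: ⌊(17·321)/368⌋ − ⌊(16·321)/368⌋ = ⌊5457/368⌋ − ⌊5136/368⌋ = 14 − 13 = 1
n=17: ⌊(18·321)/368⌋ − ⌊(17·321)/368⌋ = ⌊5778/368⌋ − ⌊5457/368⌋ = 15 − 14 = 1
n=18: ⌊(19·321)/368⌋ − ⌊(18·321)/368⌋ = ⌊6099/368⌋ − ⌊5778/368⌋ = 16 − 15 = 1
n=19: ⌊(20·321)/368⌋ − ⌊(19·321)/368⌋ = ⌊6420/368⌋ − ⌊6099/368⌋ = 17 − 16 = 1
n=20: ⌊(21·321)/368⌋ − ⌊(20·321)/368⌋ = ⌊6741/368⌋ − ⌊6420/368⌋ = 18 − 17 = 1
n=21: ⌊(22·321)/368⌋ − ⌊(21·321)/368⌋ = ⌊7062/368⌋ − ⌊6741/368⌋ = 19 − 18 = 1
n=22: ⌊(23·321)/368⌋ − ⌊(22·321)/368⌋ = ⌊7383/368⌋ − ⌊7062/368⌋ = 20 − 19 = 1
n=23: ⌊(24·321)/368⌋ − ⌊(23·321)/368⌋ = ⌊7704/368⌋ − ⌊7383/368⌋ = 20 − 20 = 0
n=24: ⌊(25·321)/368⌋ − ⌊(24·321)/368⌋ = ⌊8025/368⌋ − ⌊7704/368⌋ = 21 − 20 = 1
n=25: ⌊(26·321)/368⌋ − ⌊(25·321)/368⌋ = ⌊8346/368⌋ − ⌊8025/368⌋ = 22 − 21 = 1
n=26: ⌊(27·321)/368⌋ − ⌊(26·321)/368⌋ = ⌊8667/368⌋ − ⌊8346/368⌋ = 23 − 22 = 1
n=27: ⌊(28·321)/368⌋ − ⌊(27·321)/368⌋ = ⌊8988/368⌋ − ⌊8667/368⌋ = 24 − 23 = 1
n=28: ⌊(29·321)/368⌋ − ⌊(28·321)/368⌋ = ⌊9309/368⌋ − ⌊8988/368⌋ = 25 − 24 = 1
n=29: ⌊(30·321)/368⌋ − ⌊(29·321)/368⌋ = ⌊9630/368⌋ − ⌊9309/368⌋ = 26 − 25 = 1
n=30: ⌊(31·321)/368⌋ − ⌊(30·321)/368⌋ = ⌊9951/368⌋ − ⌊9630/368⌋ = 27 − 26 = 1
n=31: ⌊(32·321)/368⌋ − ⌊(31·321)/368⌋ = ⌊10272/368⌋ − ⌊9951/368⌋ = 27 − 27 = 0
n=32: ⌊(33·321)/368⌋ − ⌊(32·321)/368⌋ = ⌊10593/368⌋ − ⌊10272/368⌋ = 28 − 27 = 1
n=33: ⌊(34·321)/368⌋ − ⌊(33·321)/368⌋ = ⌊10914/368⌋ − ⌊10593/368⌋ = 29 − 28 = 1
n=34: ⌊(35·321)/368⌋ − ⌊(34·321)/368⌋ = ⌊11235/368⌋ − ⌊10914/368⌋ = 30 − 29 = 1
n=35: ⌊(36·321)/368⌋ − ⌊(35·321)/368⌋ = ⌊11556/368⌋ − ⌊11235/368⌋ = 31 − 30 = 1
n=36: ⌊(37·321)/368⌋ − ⌊(36·321)/368⌋ = ⌊11877/368⌋ − ⌊11556/368⌋ = 32 − 31 = 1
n=37: ⌊(38·321)/368⌋ − ⌊(37·321)/368⌋ = ⌊12198/368⌋ − ⌊11877/368⌋ = 33 − 32 = 1
n=38: ⌊(39·321)/368⌋ − ⌊(38·321)/368⌋ = ⌊12519/368⌋ − ⌊12198/368⌋ = 34 − 33 = 1
n=39: ⌊(40·321)/368⌋ − ⌊(39·321)/368⌋ = ⌊12840/368⌋ − ⌊12519/368⌋ = 34 − 34 = 0
n=40: ⌊(41·321)/368⌋ − ⌊(40·321)/368⌋ = ⌊13161/368⌋ − ⌊12840/368⌋ = 35 − 34 = 1
n=41: ⌊(42·321)/368⌋ − ⌊(41·321)/368⌋ = ⌊13482/368⌋ − ⌊13161/368⌋ = 36 − 35 = 1
n=42: ⌊(43·321)/368⌋ − ⌊(42·321)/368⌋ = ⌊13803/368⌋ − ⌊13482/368⌋ = 37 − 36 = 1
n=43: ⌊(44·321)/368⌋ − ⌊(43·321)/368⌋ = ⌊14124/368⌋ − ⌊13803/368⌋ = 38 − 37 = 1
n=44: ⌊(45·321)/368⌋ − ⌊(44·321)/368⌋ = ⌊14445/368⌋ − ⌊14124/368⌋ = 39 − 38 = 1
n=45: ⌊(46·321)/368⌋ − ⌊(45·321)/368⌋ = ⌊14766/368⌋ − ⌊14445/368⌋ = 40 − 39 = 1
n=46: ⌊(47·321)/368⌋ − ⌊(46·321)/368⌋ = ⌊15087/368⌋ − ⌊14766/368⌋ = 40 − 40 = 0
n=47: ⌊(48·321)/368⌋ − ⌊(47·321)/368⌋ = ⌊15408/368⌋ − ⌊15087/368⌋ = 41 − 40 = 1
n=48: ⌊(49·321)/368⌋ − ⌊(48·321)/368⌋ = ⌊15729/368⌋ − ⌊15408/368⌋ = 42 − 41 = 1
n=49: ⌊(50·321)/368⌋ − ⌊(49·321)/368⌋ = ⌊16050/368⌋ − ⌊15729/368⌋ = 43 − 42 = 1
n=50: ⌊(51·321)/368⌋ − ⌊(50·321)/368⌋ = ⌊16371/368⌋ − ⌊16050/368⌋ = 44 − 43 = 1
n=51: ⌊(52·321)/368⌋ − ⌊(51·321)/368⌋ = ⌊16692/368⌋ − ⌊16371/368⌋ = 45 − 44 = 1
n=52: ⌊(53·321)/368⌋ − ⌊(52·321)/368⌋ = ⌊17013/368⌋ − ⌊16692/368⌋ = 46 − 45 = 1
n=53: ⌊(54·321)/368⌋ − ⌊(53·321)/368⌋ = ⌊17334/368⌋ − ⌊17013/368⌋ = 47 − 46 = 1
n=54: ⌊(55·321)/368⌋ − ⌊(54·321)/368⌋ = ⌊17655/368⌋ − ⌊17334/368⌋ = 47 − 47 = 0
n=55: ⌊(56·321)/368⌋ − ⌊(55·321)/368⌋ = ⌊17976/368⌋ − ⌊17655/368⌋ = 48 − 47 = 1
n=56: ⌊(57·321)/368⌋ − ⌊(56·321)/368⌋ = ⌊18297/368⌋ − ⌊17976/368⌋ = 49 − 48 = 1
n=57: ⌊(58·321)/368⌋ − ⌊(57·321)/368⌋ = ⌊18618/368⌋ − ⌊18297/368⌋ = 50 − 49 = 1
n=58: ⌊(59·321)/368⌋ − ⌊(58·321)/368⌋ = ⌊18939/368⌋ − ⌊18618/368⌋ = 51 − 50 = 1
n=59: ⌊(60·321)/368⌋ − ⌊(59·321)/368⌋ = ⌊19260/368⌋ − ⌊18939/368⌋ = 52 − 51 = 1
n=60: ⌊(61·321)/368⌋ − ⌊(60·321)/368⌋ = ⌊19581/368⌋ − ⌊19260/368⌋ = 53 − 52 = 1
n=61: ⌊(62·321)/368⌋ − ⌊(61·321)/368⌋ = ⌊19902/368⌋ − ⌊19581/368⌋ = 54 − 53 = 1
n=62: ⌊(63·321)/368⌋ − ⌊(62·321)/368⌋ = ⌊20223/368⌋ − ⌊19902/368⌋ = 54 − 54 = 0
n=63: ⌊(64·321)/368⌋ − ⌊(63·321)/368⌋ = ⌊20544/368⌋ − ⌊20223/368⌋ = 55 − 54 = 1
n=64: ⌊(65·321)/368⌋ − ⌊(64·321)/368⌋ = ⌊20865/368⌋ − ⌊20544/368⌋ = 56 − 55 = 1
n=65: ⌊(66·321)/368⌋ − ⌊(65·321)/368⌋ = ⌊21186/368⌋ − ⌊20865/368⌋ = 57 − 56 = 1
n=66: ⌊(67·321)/368⌋ − ⌊(66·321)/368⌋ = ⌊21507/368⌋ − ⌊21186/368⌋ = 58 − 57 = 1
n=67: ⌊(68·321)/368⌋ − ⌊(67·321)/368⌋ = ⌊21828/368⌋ − ⌊21507/368⌋ = 59 − 58 = 1
n=68: ⌊(69·321)/368⌋ − ⌊(68·321)/368⌋ = ⌊22149/368⌋ − ⌊21828/368⌋ = 60 − 59 = 1
n=69: ⌊(70·321)/368⌋ − ⌊(69·321)/368⌋ = ⌊22470/368⌋ − ⌊22149/368⌋ = 61 − 60 = 1
n=70: ⌊(71·321)/368⌋ − ⌊(70·321)/368⌋ = ⌊22791/368⌋ − ⌊22470/368⌋ = 61 − 61 = 0
n=71: ⌊(72·321)/368⌋ − ⌊(71·321)/368⌋ = ⌊23112/368⌋ − ⌊22791/368⌋ = 62 − 61 = 1
n=72: ⌊(73·321)/368⌋ − ⌊(72·321)/368⌋ = ⌊23433/368⌋ − ⌊23112/368⌋ = 63 − 62 = 1
n=73: ⌊(74·321)/368⌋ − ⌊(73·321)/368⌋ = ⌊23754/368⌋ − ⌊23433/368⌋ = 64 − 63 = 1
n=74: ⌊(75·321)/368⌋ − ⌊(74·321)/368⌋ = ⌊24075/368⌋ − ⌊23754/368⌋ = 65 − 64 = 1
n=75: ⌊(76·321)/368⌋ − ⌊(75·321)/368⌋ = ⌊24396/368⌋ − ⌊24075/368⌋ = 66 − 65 = 1
n=76: ⌊(77·321)/368⌋ − ⌊(76·321)/368⌋ = ⌊24717/368⌋ − ⌊24396/368⌋ = 67 − 66 = 1
n=77: ⌊(78·321)/368⌋ − ⌊(77·321)/368⌋ = ⌊25038/368⌋ − ⌊24717/368⌋ = 68 − 67 = 1
n=78: ⌊(79·321)/368⌋ − ⌊(78·321)/368⌋ = ⌊25359/368⌋ − ⌊25038/368⌋ = 68 − 68 = 0
n=79: ⌊(80·321)/368⌋ − ⌊(79·321)/368⌋ = ⌊25680/368⌋ − ⌊25359/368⌋ = 69 − 68 = 1
n=80: ⌊(81·321)/368⌋ − ⌊(80·321)/368⌋ = ⌊26001/368⌋ − ⌊25680/368⌋ = 70 − 69 = 1
n=81: ⌊(82·321)/368⌋ − ⌊(81·321)/368⌋ = ⌊26322/368⌋ − ⌊26001/368⌋ = 71 − 70 = 1
n=82: ⌊(83·321)/368⌋ − ⌊(82·321)/368⌋ = ⌊26643/368⌋ − ⌊26322/368⌋ = 72 − 71 = 1
n=83: ⌊(84·321)/368⌋ − ⌊(83·321)/368⌋ = ⌊26964/368⌋ − ⌊26643/368⌋ = 73 − 72 = 1
n=84: ⌊(85·321)/368⌋ − ⌊(84·321)/368⌋ = ⌊27285/368⌋ − ⌊26964/368⌋ = 74 − 73 = 1
n=85: ⌊(86·321)/368⌋ − ⌊(85·321)/368⌋ = ⌊27606/368⌋ − ⌊27285/368⌋ = 75 − 74 = 1
n=86: ⌊(87·321)/368⌋ − ⌊(86·321)/368⌋ = ⌊27927/368⌋ − ⌊27606/368⌋ = 75 − 75 = 0
n=87: ⌊(88·321)/368⌋ − ⌊(87·321)/368⌋ = ⌊28248/368⌋ − ⌊27927/368⌋ = 76 − 75 = 1
n=88: ⌊(89·321)/368⌋ − ⌊(88·321)/368⌋ = ⌊28569/368⌋ − ⌊28248/368⌋ = 77 − 76 = 1
n=89: ⌊(90·321)/368⌋ − ⌊(89·321)/368⌋ = ⌊28890/368⌋ − ⌊28569/368⌋ = 78 − 77 = 1
n=90: ⌊(91·321)/368⌋ − ⌊(90·321)/368⌋ = ⌊29211/368⌋ − ⌊28890/368⌋ = 79 − 78 = 1
n=91: ⌊(92·321)/368⌋ − ⌊(91·321)/368⌋ = ⌊29532/368⌋ − ⌊29211/368⌋ = 80 − 79 = 1
n=92: ⌊(93·321)/368⌋ − ⌊(92·321)/368⌋ = ⌊29853/368⌋ − ⌊29532/368⌋ = 81 − 80 = 1
n=93: ⌊(94·321)/368⌋ − ⌊(93·321)/368⌋ = ⌊30174/368⌋ − ⌊29853/368⌋ = 81 − 81 = 0
n=94: ⌊(95·321)/368⌋ − ⌊(94·321)/368⌋ = ⌊30495/368⌋ − ⌊30174/368⌋ = 82 − 81 = 1
n=95: ⌊(96·321)/368⌋ − ⌊(95·321)/368⌋ = ⌊30816/368⌋ − ⌊30495/368⌋ = 83 − 82 = 1
n=96: ⌊(97·321)/368⌋ − ⌊(96·321)/368⌋ = ⌊31137/368⌋ − ⌊30816/368⌋ = 84 − 83 = 1
n=97: ⌊(98·321)/368⌋ − ⌊(97·321)/368⌋ = ⌊31458/368⌋ − ⌊31137/368⌋ = 85 − 84 = 1
n=98: ⌊(99·321)/368⌋ − ⌊(98·321)/368⌋ = ⌊31779/368⌋ − ⌊31458/368⌋ = 86 − 85 = 1
n=99: ⌊(100·321)/368⌋ − ⌊(99·321)/368⌋ = ⌊32100/368⌋ − ⌊31779/368⌋ = 87 − 86 = 1
n=100: ⌊(101·321)/368⌋ − ⌊(100·321)/368⌋ = ⌊32421/368⌋ − ⌊32100/368⌋ = 88 − 87 = 1
n=101: ⌊(102·321)/368⌋ − ⌊(101·321)/368⌋ = ⌊32742/368⌋ − ⌊32421/368⌋ = 88 − 88 = 0
n=102: ⌊(103·321)/368⌋ − ⌊(102·321)/368⌋ = ⌊33063/368⌋ − ⌊32742/368⌋ = 89 − 88 = 1
n=103: ⌊(104·321)/368⌋ − ⌊(103·321)/368⌋ = ⌊33384/368⌋ − ⌊33063/368⌋ = 90 − 89 = 1
n=104: ⌊(105·321)/368⌋ − ⌊(104·321)/368⌋ = ⌊33705/368⌋ − ⌊33384/368⌋ = 91 − 90 = 1


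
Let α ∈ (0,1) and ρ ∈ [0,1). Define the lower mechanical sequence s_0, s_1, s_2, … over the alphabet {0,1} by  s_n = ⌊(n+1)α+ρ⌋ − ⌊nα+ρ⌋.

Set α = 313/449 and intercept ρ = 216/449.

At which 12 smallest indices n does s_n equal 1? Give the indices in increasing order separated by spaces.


0 2 3 5 6 7 9 10 12 13 15 16

n=0: ⌊529/449⌋−⌊216/449⌋ = 1−0 = 1  ← one
n=1: ⌊842/449⌋−⌊529/449⌋ = 1−1 = 0
n=2: ⌊1155/449⌋−⌊842/449⌋ = 2−1 = 1  ← one
n=3: ⌊1468/449⌋−⌊1155/449⌋ = 3−2 = 1  ← one
n=4: ⌊1781/449⌋−⌊1468/449⌋ = 3−3 = 0
n=5: ⌊2094/449⌋−⌊1781/449⌋ = 4−3 = 1  ← one
n=6: ⌊2407/449⌋−⌊2094/449⌋ = 5−4 = 1  ← one
n=7: ⌊2720/449⌋−⌊2407/449⌋ = 6−5 = 1  ← one
n=8: ⌊3033/449⌋−⌊2720/449⌋ = 6−6 = 0
n=9: ⌊3346/449⌋−⌊3033/449⌋ = 7−6 = 1  ← one
n=10: ⌊3659/449⌋−⌊3346/449⌋ = 8−7 = 1  ← one
n=11: ⌊3972/449⌋−⌊3659/449⌋ = 8−8 = 0
n=12: ⌊4285/449⌋−⌊3972/449⌋ = 9−8 = 1  ← one
n=13: ⌊4598/449⌋−⌊4285/449⌋ = 10−9 = 1  ← one
n=14: ⌊4911/449⌋−⌊4598/449⌋ = 10−10 = 0
n=15: ⌊5224/449⌋−⌊4911/449⌋ = 11−10 = 1  ← one
n=16: ⌊5537/449⌋−⌊5224/449⌋ = 12−11 = 1  ← one
positions of the first 12 ones: 0 2 3 5 6 7 9 10 12 13 15 16


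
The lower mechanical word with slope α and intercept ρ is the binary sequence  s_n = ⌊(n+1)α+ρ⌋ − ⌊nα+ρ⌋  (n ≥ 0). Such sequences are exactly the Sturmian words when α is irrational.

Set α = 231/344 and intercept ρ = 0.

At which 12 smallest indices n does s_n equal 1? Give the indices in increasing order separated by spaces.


n=0: ⌊231/344⌋−⌊0/344⌋ = 0−0 = 0
n=1: ⌊462/344⌋−⌊231/344⌋ = 1−0 = 1  ← one
n=2: ⌊693/344⌋−⌊462/344⌋ = 2−1 = 1  ← one
n=3: ⌊924/344⌋−⌊693/344⌋ = 2−2 = 0
n=4: ⌊1155/344⌋−⌊924/344⌋ = 3−2 = 1  ← one
n=5: ⌊1386/344⌋−⌊1155/344⌋ = 4−3 = 1  ← one
n=6: ⌊1617/344⌋−⌊1386/344⌋ = 4−4 = 0
n=7: ⌊1848/344⌋−⌊1617/344⌋ = 5−4 = 1  ← one
n=8: ⌊2079/344⌋−⌊1848/344⌋ = 6−5 = 1  ← one
n=9: ⌊2310/344⌋−⌊2079/344⌋ = 6−6 = 0
n=10: ⌊2541/344⌋−⌊2310/344⌋ = 7−6 = 1  ← one
n=11: ⌊2772/344⌋−⌊2541/344⌋ = 8−7 = 1  ← one
n=12: ⌊3003/344⌋−⌊2772/344⌋ = 8−8 = 0
n=13: ⌊3234/344⌋−⌊3003/344⌋ = 9−8 = 1  ← one
n=14: ⌊3465/344⌋−⌊3234/344⌋ = 10−9 = 1  ← one
n=15: ⌊3696/344⌋−⌊3465/344⌋ = 10−10 = 0
n=16: ⌊3927/344⌋−⌊3696/344⌋ = 11−10 = 1  ← one
n=17: ⌊4158/344⌋−⌊3927/344⌋ = 12−11 = 1  ← one
positions of the first 12 ones: 1 2 4 5 7 8 10 11 13 14 16 17

1 2 4 5 7 8 10 11 13 14 16 17


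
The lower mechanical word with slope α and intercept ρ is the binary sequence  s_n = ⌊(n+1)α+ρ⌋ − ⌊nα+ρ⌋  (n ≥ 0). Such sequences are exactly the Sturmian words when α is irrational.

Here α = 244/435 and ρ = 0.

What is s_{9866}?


(n+1)α + ρ = (9867·244) / 435 = 2407548/435
nα + ρ     = (9866·244) / 435 = 2407304/435
⌊2407548/435⌋ = 5534,  ⌊2407304/435⌋ = 5534
s_{9866} = 5534 − 5534 = 0

0


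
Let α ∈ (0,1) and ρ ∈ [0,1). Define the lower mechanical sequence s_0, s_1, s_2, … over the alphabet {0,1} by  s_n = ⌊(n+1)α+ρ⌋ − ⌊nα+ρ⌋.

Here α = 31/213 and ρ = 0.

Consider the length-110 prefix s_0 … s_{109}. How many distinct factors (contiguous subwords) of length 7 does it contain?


8

t_n = ⌊(n·31)/213⌋ for n = 0 … 110:
  n=0…9: ⌊0/213⌋=0 ⌊31/213⌋=0 ⌊62/213⌋=0 ⌊93/213⌋=0 ⌊124/213⌋=0 ⌊155/213⌋=0 ⌊186/213⌋=0 ⌊217/213⌋=1 ⌊248/213⌋=1 ⌊279/213⌋=1
  n=10…19: ⌊310/213⌋=1 ⌊341/213⌋=1 ⌊372/213⌋=1 ⌊403/213⌋=1 ⌊434/213⌋=2 ⌊465/213⌋=2 ⌊496/213⌋=2 ⌊527/213⌋=2 ⌊558/213⌋=2 ⌊589/213⌋=2
  n=20…29: ⌊620/213⌋=2 ⌊651/213⌋=3 ⌊682/213⌋=3 ⌊713/213⌋=3 ⌊744/213⌋=3 ⌊775/213⌋=3 ⌊806/213⌋=3 ⌊837/213⌋=3 ⌊868/213⌋=4 ⌊899/213⌋=4
  n=30…39: ⌊930/213⌋=4 ⌊961/213⌋=4 ⌊992/213⌋=4 ⌊1023/213⌋=4 ⌊1054/213⌋=4 ⌊1085/213⌋=5 ⌊1116/213⌋=5 ⌊1147/213⌋=5 ⌊1178/213⌋=5 ⌊1209/213⌋=5
  n=40…49: ⌊1240/213⌋=5 ⌊1271/213⌋=5 ⌊1302/213⌋=6 ⌊1333/213⌋=6 ⌊1364/213⌋=6 ⌊1395/213⌋=6 ⌊1426/213⌋=6 ⌊1457/213⌋=6 ⌊1488/213⌋=6 ⌊1519/213⌋=7
  n=50…59: ⌊1550/213⌋=7 ⌊1581/213⌋=7 ⌊1612/213⌋=7 ⌊1643/213⌋=7 ⌊1674/213⌋=7 ⌊1705/213⌋=8 ⌊1736/213⌋=8 ⌊1767/213⌋=8 ⌊1798/213⌋=8 ⌊1829/213⌋=8
  n=60…69: ⌊1860/213⌋=8 ⌊1891/213⌋=8 ⌊1922/213⌋=9 ⌊1953/213⌋=9 ⌊1984/213⌋=9 ⌊2015/213⌋=9 ⌊2046/213⌋=9 ⌊2077/213⌋=9 ⌊2108/213⌋=9 ⌊2139/213⌋=10
  n=70…79: ⌊2170/213⌋=10 ⌊2201/213⌋=10 ⌊2232/213⌋=10 ⌊2263/213⌋=10 ⌊2294/213⌋=10 ⌊2325/213⌋=10 ⌊2356/213⌋=11 ⌊2387/213⌋=11 ⌊2418/213⌋=11 ⌊2449/213⌋=11
  n=80…89: ⌊2480/213⌋=11 ⌊2511/213⌋=11 ⌊2542/213⌋=11 ⌊2573/213⌋=12 ⌊2604/213⌋=12 ⌊2635/213⌋=12 ⌊2666/213⌋=12 ⌊2697/213⌋=12 ⌊2728/213⌋=12 ⌊2759/213⌋=12
  n=90…99: ⌊2790/213⌋=13 ⌊2821/213⌋=13 ⌊2852/213⌋=13 ⌊2883/213⌋=13 ⌊2914/213⌋=13 ⌊2945/213⌋=13 ⌊2976/213⌋=13 ⌊3007/213⌋=14 ⌊3038/213⌋=14 ⌊3069/213⌋=14
  n=100…109: ⌊3100/213⌋=14 ⌊3131/213⌋=14 ⌊3162/213⌋=14 ⌊3193/213⌋=14 ⌊3224/213⌋=15 ⌊3255/213⌋=15 ⌊3286/213⌋=15 ⌊3317/213⌋=15 ⌊3348/213⌋=15 ⌊3379/213⌋=15
  n=110: ⌊3410/213⌋=16
s_n = t_(n+1) − t_n for n = 0 … 109 gives
prefix = 00000010000001000000100000010000001000000100000010000010000001000000100000010000001000000100000010000001000001
slide a length-7 window over [0..6] … [103..109] (104 windows); first occurrence of each distinct factor:
  [  0..  6] 0000001
  [  1..  7] 0000010
  [  2..  8] 0000100
  [  3..  9] 0001000
  [  4.. 10] 0010000
  [  5.. 11] 0100000
  [  6.. 12] 1000000
  [ 48.. 54] 1000001
  (the other 96 windows repeat one of these)
distinct factors: {0000001, 0000010, 0000100, 0001000, 0010000, 0100000, 1000000, 1000001}
count = 8  (Sturmian bound for length 7 is 8)


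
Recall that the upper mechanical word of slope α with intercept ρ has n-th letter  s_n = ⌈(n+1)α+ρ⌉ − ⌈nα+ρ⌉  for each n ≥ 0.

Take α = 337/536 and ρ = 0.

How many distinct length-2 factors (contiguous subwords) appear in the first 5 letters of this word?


t_n = ⌈(n·337)/536⌉ for n = 0 … 5:
  n=0…5: ⌈0/536⌉=0 ⌈337/536⌉=1 ⌈674/536⌉=2 ⌈1011/536⌉=2 ⌈1348/536⌉=3 ⌈1685/536⌉=4
s_n = t_(n+1) − t_n for n = 0 … 4 gives
prefix = 11011
slide a length-2 window over [0..1] … [3..4] (4 windows); first occurrence of each distinct factor:
  [  0..  1] 11
  [  1..  2] 10
  [  2..  3] 01
  (the other 1 window repeats one of these)
distinct factors: {01, 10, 11}
count = 3  (Sturmian bound for length 2 is 3)

3


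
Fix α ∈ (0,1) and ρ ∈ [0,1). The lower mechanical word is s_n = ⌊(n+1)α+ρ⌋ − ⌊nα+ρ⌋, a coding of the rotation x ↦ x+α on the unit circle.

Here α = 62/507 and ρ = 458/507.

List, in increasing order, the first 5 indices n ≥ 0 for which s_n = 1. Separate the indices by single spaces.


0 8 17 25 33

n=0: ⌊520/507⌋−⌊458/507⌋ = 1−0 = 1  ← one
n=1: ⌊582/507⌋−⌊520/507⌋ = 1−1 = 0
n=2: ⌊644/507⌋−⌊582/507⌋ = 1−1 = 0
n=3: ⌊706/507⌋−⌊644/507⌋ = 1−1 = 0
n=4: ⌊768/507⌋−⌊706/507⌋ = 1−1 = 0
n=5: ⌊830/507⌋−⌊768/507⌋ = 1−1 = 0
n=6: ⌊892/507⌋−⌊830/507⌋ = 1−1 = 0
n=7: ⌊954/507⌋−⌊892/507⌋ = 1−1 = 0
n=8: ⌊1016/507⌋−⌊954/507⌋ = 2−1 = 1  ← one
n=9: ⌊1078/507⌋−⌊1016/507⌋ = 2−2 = 0
n=10: ⌊1140/507⌋−⌊1078/507⌋ = 2−2 = 0
n=11: ⌊1202/507⌋−⌊1140/507⌋ = 2−2 = 0
n=12: ⌊1264/507⌋−⌊1202/507⌋ = 2−2 = 0
n=13: ⌊1326/507⌋−⌊1264/507⌋ = 2−2 = 0
n=14: ⌊1388/507⌋−⌊1326/507⌋ = 2−2 = 0
n=15: ⌊1450/507⌋−⌊1388/507⌋ = 2−2 = 0
n=16: ⌊1512/507⌋−⌊1450/507⌋ = 2−2 = 0
n=17: ⌊1574/507⌋−⌊1512/507⌋ = 3−2 = 1  ← one
n=18: ⌊1636/507⌋−⌊1574/507⌋ = 3−3 = 0
n=19: ⌊1698/507⌋−⌊1636/507⌋ = 3−3 = 0
n=20: ⌊1760/507⌋−⌊1698/507⌋ = 3−3 = 0
n=21: ⌊1822/507⌋−⌊1760/507⌋ = 3−3 = 0
n=22: ⌊1884/507⌋−⌊1822/507⌋ = 3−3 = 0
n=23: ⌊1946/507⌋−⌊1884/507⌋ = 3−3 = 0
n=24: ⌊2008/507⌋−⌊1946/507⌋ = 3−3 = 0
n=25: ⌊2070/507⌋−⌊2008/507⌋ = 4−3 = 1  ← one
n=26: ⌊2132/507⌋−⌊2070/507⌋ = 4−4 = 0
n=27: ⌊2194/507⌋−⌊2132/507⌋ = 4−4 = 0
n=28: ⌊2256/507⌋−⌊2194/507⌋ = 4−4 = 0
n=29: ⌊2318/507⌋−⌊2256/507⌋ = 4−4 = 0
n=30: ⌊2380/507⌋−⌊2318/507⌋ = 4−4 = 0
n=31: ⌊2442/507⌋−⌊2380/507⌋ = 4−4 = 0
n=32: ⌊2504/507⌋−⌊2442/507⌋ = 4−4 = 0
n=33: ⌊2566/507⌋−⌊2504/507⌋ = 5−4 = 1  ← one
positions of the first 5 ones: 0 8 17 25 33


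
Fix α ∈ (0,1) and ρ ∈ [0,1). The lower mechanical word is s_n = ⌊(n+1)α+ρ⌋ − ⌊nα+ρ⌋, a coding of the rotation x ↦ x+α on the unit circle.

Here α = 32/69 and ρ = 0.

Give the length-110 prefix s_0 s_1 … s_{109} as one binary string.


00101010101010010101010101001010101010101001010101010100101010101010100101010101010010101010101001010101010101

n=0: ⌊(1·32)/69⌋ − ⌊(0·32)/69⌋ = ⌊32/69⌋ − ⌊0/69⌋ = 0 − 0 = 0
n=1: ⌊(2·32)/69⌋ − ⌊(1·32)/69⌋ = ⌊64/69⌋ − ⌊32/69⌋ = 0 − 0 = 0
n=2: ⌊(3·32)/69⌋ − ⌊(2·32)/69⌋ = ⌊96/69⌋ − ⌊64/69⌋ = 1 − 0 = 1
n=3: ⌊(4·32)/69⌋ − ⌊(3·32)/69⌋ = ⌊128/69⌋ − ⌊96/69⌋ = 1 − 1 = 0
n=4: ⌊(5·32)/69⌋ − ⌊(4·32)/69⌋ = ⌊160/69⌋ − ⌊128/69⌋ = 2 − 1 = 1
n=5: ⌊(6·32)/69⌋ − ⌊(5·32)/69⌋ = ⌊192/69⌋ − ⌊160/69⌋ = 2 − 2 = 0
n=6: ⌊(7·32)/69⌋ − ⌊(6·32)/69⌋ = ⌊224/69⌋ − ⌊192/69⌋ = 3 − 2 = 1
n=7: ⌊(8·32)/69⌋ − ⌊(7·32)/69⌋ = ⌊256/69⌋ − ⌊224/69⌋ = 3 − 3 = 0
n=8: ⌊(9·32)/69⌋ − ⌊(8·32)/69⌋ = ⌊288/69⌋ − ⌊256/69⌋ = 4 − 3 = 1
n=9: ⌊(10·32)/69⌋ − ⌊(9·32)/69⌋ = ⌊320/69⌋ − ⌊288/69⌋ = 4 − 4 = 0
n=10: ⌊(11·32)/69⌋ − ⌊(10·32)/69⌋ = ⌊352/69⌋ − ⌊320/69⌋ = 5 − 4 = 1
n=11: ⌊(12·32)/69⌋ − ⌊(11·32)/69⌋ = ⌊384/69⌋ − ⌊352/69⌋ = 5 − 5 = 0
n=12: ⌊(13·32)/69⌋ − ⌊(12·32)/69⌋ = ⌊416/69⌋ − ⌊384/69⌋ = 6 − 5 = 1
n=13: ⌊(14·32)/69⌋ − ⌊(13·32)/69⌋ = ⌊448/69⌋ − ⌊416/69⌋ = 6 − 6 = 0
n=14: ⌊(15·32)/69⌋ − ⌊(14·32)/69⌋ = ⌊480/69⌋ − ⌊448/69⌋ = 6 − 6 = 0
n=15: ⌊(16·32)/69⌋ − ⌊(15·32)/69⌋ = ⌊512/69⌋ − ⌊480/69⌋ = 7 − 6 = 1
n=16: ⌊(17·32)/69⌋ − ⌊(16·32)/69⌋ = ⌊544/69⌋ − ⌊512/69⌋ = 7 − 7 = 0
n=17: ⌊(18·32)/69⌋ − ⌊(17·32)/69⌋ = ⌊576/69⌋ − ⌊544/69⌋ = 8 − 7 = 1
n=18: ⌊(19·32)/69⌋ − ⌊(18·32)/69⌋ = ⌊608/69⌋ − ⌊576/69⌋ = 8 − 8 = 0
n=19: ⌊(20·32)/69⌋ − ⌊(19·32)/69⌋ = ⌊640/69⌋ − ⌊608/69⌋ = 9 − 8 = 1
n=20: ⌊(21·32)/69⌋ − ⌊(20·32)/69⌋ = ⌊672/69⌋ − ⌊640/69⌋ = 9 − 9 = 0
n=21: ⌊(22·32)/69⌋ − ⌊(21·32)/69⌋ = ⌊704/69⌋ − ⌊672/69⌋ = 10 − 9 = 1
n=22: ⌊(23·32)/69⌋ − ⌊(22·32)/69⌋ = ⌊736/69⌋ − ⌊704/69⌋ = 10 − 10 = 0
n=23: ⌊(24·32)/69⌋ − ⌊(23·32)/69⌋ = ⌊768/69⌋ − ⌊736/69⌋ = 11 − 10 = 1
n=24: ⌊(25·32)/69⌋ − ⌊(24·32)/69⌋ = ⌊800/69⌋ − ⌊768/69⌋ = 11 − 11 = 0
n=25: ⌊(26·32)/69⌋ − ⌊(25·32)/69⌋ = ⌊832/69⌋ − ⌊800/69⌋ = 12 − 11 = 1
n=26: ⌊(27·32)/69⌋ − ⌊(26·32)/69⌋ = ⌊864/69⌋ − ⌊832/69⌋ = 12 − 12 = 0
n=27: ⌊(28·32)/69⌋ − ⌊(27·32)/69⌋ = ⌊896/69⌋ − ⌊864/69⌋ = 12 − 12 = 0
n=28: ⌊(29·32)/69⌋ − ⌊(28·32)/69⌋ = ⌊928/69⌋ − ⌊896/69⌋ = 13 − 12 = 1
n=29: ⌊(30·32)/69⌋ − ⌊(29·32)/69⌋ = ⌊960/69⌋ − ⌊928/69⌋ = 13 − 13 = 0
n=30: ⌊(31·32)/69⌋ − ⌊(30·32)/69⌋ = ⌊992/69⌋ − ⌊960/69⌋ = 14 − 13 = 1
n=31: ⌊(32·32)/69⌋ − ⌊(31·32)/69⌋ = ⌊1024/69⌋ − ⌊992/69⌋ = 14 − 14 = 0
n=32: ⌊(33·32)/69⌋ − ⌊(32·32)/69⌋ = ⌊1056/69⌋ − ⌊1024/69⌋ = 15 − 14 = 1
n=33: ⌊(34·32)/69⌋ − ⌊(33·32)/69⌋ = ⌊1088/69⌋ − ⌊1056/69⌋ = 15 − 15 = 0
n=34: ⌊(35·32)/69⌋ − ⌊(34·32)/69⌋ = ⌊1120/69⌋ − ⌊1088/69⌋ = 16 − 15 = 1
n=35: ⌊(36·32)/69⌋ − ⌊(35·32)/69⌋ = ⌊1152/69⌋ − ⌊1120/69⌋ = 16 − 16 = 0
n=36: ⌊(37·32)/69⌋ − ⌊(36·32)/69⌋ = ⌊1184/69⌋ − ⌊1152/69⌋ = 17 − 16 = 1
n=37: ⌊(38·32)/69⌋ − ⌊(37·32)/69⌋ = ⌊1216/69⌋ − ⌊1184/69⌋ = 17 − 17 = 0
n=38: ⌊(39·32)/69⌋ − ⌊(38·32)/69⌋ = ⌊1248/69⌋ − ⌊1216/69⌋ = 18 − 17 = 1
n=39: ⌊(40·32)/69⌋ − ⌊(39·32)/69⌋ = ⌊1280/69⌋ − ⌊1248/69⌋ = 18 − 18 = 0
n=40: ⌊(41·32)/69⌋ − ⌊(40·32)/69⌋ = ⌊1312/69⌋ − ⌊1280/69⌋ = 19 − 18 = 1
n=41: ⌊(42·32)/69⌋ − ⌊(41·32)/69⌋ = ⌊1344/69⌋ − ⌊1312/69⌋ = 19 − 19 = 0
n=42: ⌊(43·32)/69⌋ − ⌊(42·32)/69⌋ = ⌊1376/69⌋ − ⌊1344/69⌋ = 19 − 19 = 0
n=43: ⌊(44·32)/69⌋ − ⌊(43·32)/69⌋ = ⌊1408/69⌋ − ⌊1376/69⌋ = 20 − 19 = 1
n=44: ⌊(45·32)/69⌋ − ⌊(44·32)/69⌋ = ⌊1440/69⌋ − ⌊1408/69⌋ = 20 − 20 = 0
n=45: ⌊(46·32)/69⌋ − ⌊(45·32)/69⌋ = ⌊1472/69⌋ − ⌊1440/69⌋ = 21 − 20 = 1
n=46: ⌊(47·32)/69⌋ − ⌊(46·32)/69⌋ = ⌊1504/69⌋ − ⌊1472/69⌋ = 21 − 21 = 0
n=47: ⌊(48·32)/69⌋ − ⌊(47·32)/69⌋ = ⌊1536/69⌋ − ⌊1504/69⌋ = 22 − 21 = 1
n=48: ⌊(49·32)/69⌋ − ⌊(48·32)/69⌋ = ⌊1568/69⌋ − ⌊1536/69⌋ = 22 − 22 = 0
n=49: ⌊(50·32)/69⌋ − ⌊(49·32)/69⌋ = ⌊1600/69⌋ − ⌊1568/69⌋ = 23 − 22 = 1
n=50: ⌊(51·32)/69⌋ − ⌊(50·32)/69⌋ = ⌊1632/69⌋ − ⌊1600/69⌋ = 23 − 23 = 0
n=51: ⌊(52·32)/69⌋ − ⌊(51·32)/69⌋ = ⌊1664/69⌋ − ⌊1632/69⌋ = 24 − 23 = 1
n=52: ⌊(53·32)/69⌋ − ⌊(52·32)/69⌋ = ⌊1696/69⌋ − ⌊1664/69⌋ = 24 − 24 = 0
n=53: ⌊(54·32)/69⌋ − ⌊(53·32)/69⌋ = ⌊1728/69⌋ − ⌊1696/69⌋ = 25 − 24 = 1
n=54: ⌊(55·32)/69⌋ − ⌊(54·32)/69⌋ = ⌊1760/69⌋ − ⌊1728/69⌋ = 25 − 25 = 0
n=55: ⌊(56·32)/69⌋ − ⌊(55·32)/69⌋ = ⌊1792/69⌋ − ⌊1760/69⌋ = 25 − 25 = 0
n=56: ⌊(57·32)/69⌋ − ⌊(56·32)/69⌋ = ⌊1824/69⌋ − ⌊1792/69⌋ = 26 − 25 = 1
n=57: ⌊(58·32)/69⌋ − ⌊(57·32)/69⌋ = ⌊1856/69⌋ − ⌊1824/69⌋ = 26 − 26 = 0
n=58: ⌊(59·32)/69⌋ − ⌊(58·32)/69⌋ = ⌊1888/69⌋ − ⌊1856/69⌋ = 27 − 26 = 1
n=59: ⌊(60·32)/69⌋ − ⌊(59·32)/69⌋ = ⌊1920/69⌋ − ⌊1888/69⌋ = 27 − 27 = 0
n=60: ⌊(61·32)/69⌋ − ⌊(60·32)/69⌋ = ⌊1952/69⌋ − ⌊1920/69⌋ = 28 − 27 = 1
n=61: ⌊(62·32)/69⌋ − ⌊(61·32)/69⌋ = ⌊1984/69⌋ − ⌊1952/69⌋ = 28 − 28 = 0
n=62: ⌊(63·32)/69⌋ − ⌊(62·32)/69⌋ = ⌊2016/69⌋ − ⌊1984/69⌋ = 29 − 28 = 1
n=63: ⌊(64·32)/69⌋ − ⌊(63·32)/69⌋ = ⌊2048/69⌋ − ⌊2016/69⌋ = 29 − 29 = 0
n=64: ⌊(65·32)/69⌋ − ⌊(64·32)/69⌋ = ⌊2080/69⌋ − ⌊2048/69⌋ = 30 − 29 = 1
n=65: ⌊(66·32)/69⌋ − ⌊(65·32)/69⌋ = ⌊2112/69⌋ − ⌊2080/69⌋ = 30 − 30 = 0
n=66: ⌊(67·32)/69⌋ − ⌊(66·32)/69⌋ = ⌊2144/69⌋ − ⌊2112/69⌋ = 31 − 30 = 1
n=67: ⌊(68·32)/69⌋ − ⌊(67·32)/69⌋ = ⌊2176/69⌋ − ⌊2144/69⌋ = 31 − 31 = 0
n=68: ⌊(69·32)/69⌋ − ⌊(68·32)/69⌋ = ⌊2208/69⌋ − ⌊2176/69⌋ = 32 − 31 = 1
n=69: ⌊(70·32)/69⌋ − ⌊(69·32)/69⌋ = ⌊2240/69⌋ − ⌊2208/69⌋ = 32 − 32 = 0
n=70: ⌊(71·32)/69⌋ − ⌊(70·32)/69⌋ = ⌊2272/69⌋ − ⌊2240/69⌋ = 32 − 32 = 0
n=71: ⌊(72·32)/69⌋ − ⌊(71·32)/69⌋ = ⌊2304/69⌋ − ⌊2272/69⌋ = 33 − 32 = 1
n=72: ⌊(73·32)/69⌋ − ⌊(72·32)/69⌋ = ⌊2336/69⌋ − ⌊2304/69⌋ = 33 − 33 = 0
n=73: ⌊(74·32)/69⌋ − ⌊(73·32)/69⌋ = ⌊2368/69⌋ − ⌊2336/69⌋ = 34 − 33 = 1
n=74: ⌊(75·32)/69⌋ − ⌊(74·32)/69⌋ = ⌊2400/69⌋ − ⌊2368/69⌋ = 34 − 34 = 0
n=75: ⌊(76·32)/69⌋ − ⌊(75·32)/69⌋ = ⌊2432/69⌋ − ⌊2400/69⌋ = 35 − 34 = 1
n=76: ⌊(77·32)/69⌋ − ⌊(76·32)/69⌋ = ⌊2464/69⌋ − ⌊2432/69⌋ = 35 − 35 = 0
n=77: ⌊(78·32)/69⌋ − ⌊(77·32)/69⌋ = ⌊2496/69⌋ − ⌊2464/69⌋ = 36 − 35 = 1
n=78: ⌊(79·32)/69⌋ − ⌊(78·32)/69⌋ = ⌊2528/69⌋ − ⌊2496/69⌋ = 36 − 36 = 0
n=79: ⌊(80·32)/69⌋ − ⌊(79·32)/69⌋ = ⌊2560/69⌋ − ⌊2528/69⌋ = 37 − 36 = 1
n=80: ⌊(81·32)/69⌋ − ⌊(80·32)/69⌋ = ⌊2592/69⌋ − ⌊2560/69⌋ = 37 − 37 = 0
n=81: ⌊(82·32)/69⌋ − ⌊(81·32)/69⌋ = ⌊2624/69⌋ − ⌊2592/69⌋ = 38 − 37 = 1
n=82: ⌊(83·32)/69⌋ − ⌊(82·32)/69⌋ = ⌊2656/69⌋ − ⌊2624/69⌋ = 38 − 38 = 0
n=83: ⌊(84·32)/69⌋ − ⌊(83·32)/69⌋ = ⌊2688/69⌋ − ⌊2656/69⌋ = 38 − 38 = 0
n=84: ⌊(85·32)/69⌋ − ⌊(84·32)/69⌋ = ⌊2720/69⌋ − ⌊2688/69⌋ = 39 − 38 = 1
n=85: ⌊(86·32)/69⌋ − ⌊(85·32)/69⌋ = ⌊2752/69⌋ − ⌊2720/69⌋ = 39 − 39 = 0
n=86: ⌊(87·32)/69⌋ − ⌊(86·32)/69⌋ = ⌊2784/69⌋ − ⌊2752/69⌋ = 40 − 39 = 1
n=87: ⌊(88·32)/69⌋ − ⌊(87·32)/69⌋ = ⌊2816/69⌋ − ⌊2784/69⌋ = 40 − 40 = 0
n=88: ⌊(89·32)/69⌋ − ⌊(88·32)/69⌋ = ⌊2848/69⌋ − ⌊2816/69⌋ = 41 − 40 = 1
n=89: ⌊(90·32)/69⌋ − ⌊(89·32)/69⌋ = ⌊2880/69⌋ − ⌊2848/69⌋ = 41 − 41 = 0
n=90: ⌊(91·32)/69⌋ − ⌊(90·32)/69⌋ = ⌊2912/69⌋ − ⌊2880/69⌋ = 42 − 41 = 1
n=91: ⌊(92·32)/69⌋ − ⌊(91·32)/69⌋ = ⌊2944/69⌋ − ⌊2912/69⌋ = 42 − 42 = 0
n=92: ⌊(93·32)/69⌋ − ⌊(92·32)/69⌋ = ⌊2976/69⌋ − ⌊2944/69⌋ = 43 − 42 = 1
n=93: ⌊(94·32)/69⌋ − ⌊(93·32)/69⌋ = ⌊3008/69⌋ − ⌊2976/69⌋ = 43 − 43 = 0
n=94: ⌊(95·32)/69⌋ − ⌊(94·32)/69⌋ = ⌊3040/69⌋ − ⌊3008/69⌋ = 44 − 43 = 1
n=95: ⌊(96·32)/69⌋ − ⌊(95·32)/69⌋ = ⌊3072/69⌋ − ⌊3040/69⌋ = 44 − 44 = 0
n=96: ⌊(97·32)/69⌋ − ⌊(96·32)/69⌋ = ⌊3104/69⌋ − ⌊3072/69⌋ = 44 − 44 = 0
n=97: ⌊(98·32)/69⌋ − ⌊(97·32)/69⌋ = ⌊3136/69⌋ − ⌊3104/69⌋ = 45 − 44 = 1
n=98: ⌊(99·32)/69⌋ − ⌊(98·32)/69⌋ = ⌊3168/69⌋ − ⌊3136/69⌋ = 45 − 45 = 0
n=99: ⌊(100·32)/69⌋ − ⌊(99·32)/69⌋ = ⌊3200/69⌋ − ⌊3168/69⌋ = 46 − 45 = 1
n=100: ⌊(101·32)/69⌋ − ⌊(100·32)/69⌋ = ⌊3232/69⌋ − ⌊3200/69⌋ = 46 − 46 = 0
n=101: ⌊(102·32)/69⌋ − ⌊(101·32)/69⌋ = ⌊3264/69⌋ − ⌊3232/69⌋ = 47 − 46 = 1
n=102: ⌊(103·32)/69⌋ − ⌊(102·32)/69⌋ = ⌊3296/69⌋ − ⌊3264/69⌋ = 47 − 47 = 0
n=103: ⌊(104·32)/69⌋ − ⌊(103·32)/69⌋ = ⌊3328/69⌋ − ⌊3296/69⌋ = 48 − 47 = 1
n=104: ⌊(105·32)/69⌋ − ⌊(104·32)/69⌋ = ⌊3360/69⌋ − ⌊3328/69⌋ = 48 − 48 = 0
n=105: ⌊(106·32)/69⌋ − ⌊(105·32)/69⌋ = ⌊3392/69⌋ − ⌊3360/69⌋ = 49 − 48 = 1
n=106: ⌊(107·32)/69⌋ − ⌊(106·32)/69⌋ = ⌊3424/69⌋ − ⌊3392/69⌋ = 49 − 49 = 0
n=107: ⌊(108·32)/69⌋ − ⌊(107·32)/69⌋ = ⌊3456/69⌋ − ⌊3424/69⌋ = 50 − 49 = 1
n=108: ⌊(109·32)/69⌋ − ⌊(108·32)/69⌋ = ⌊3488/69⌋ − ⌊3456/69⌋ = 50 − 50 = 0
n=109: ⌊(110·32)/69⌋ − ⌊(109·32)/69⌋ = ⌊3520/69⌋ − ⌊3488/69⌋ = 51 − 50 = 1


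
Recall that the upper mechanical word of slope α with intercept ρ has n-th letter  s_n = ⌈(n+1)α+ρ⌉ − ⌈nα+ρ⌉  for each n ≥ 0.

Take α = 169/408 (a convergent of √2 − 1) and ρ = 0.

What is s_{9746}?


1

(n+1)α + ρ = (9747·169) / 408 = 1647243/408
nα + ρ     = (9746·169) / 408 = 1647074/408
⌈1647243/408⌉ = 4038,  ⌈1647074/408⌉ = 4037
s_{9746} = 4038 − 4037 = 1


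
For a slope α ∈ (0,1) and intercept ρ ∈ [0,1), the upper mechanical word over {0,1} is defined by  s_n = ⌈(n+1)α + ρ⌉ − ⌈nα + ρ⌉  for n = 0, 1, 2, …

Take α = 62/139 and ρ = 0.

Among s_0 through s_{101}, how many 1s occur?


46

#1s = Σ_{n=0}^{101} s_n = Σ_{n=0}^{101} (⌈(n+1)α+ρ⌉ − ⌈nα+ρ⌉)
the sum telescopes: every ⌈nα+ρ⌉ with 0 < n < 102 appears once with + and once with −, leaving ⌈102α+ρ⌉ − ⌈0·α+ρ⌉
102α + ρ = (102·62) / 139 = 6324/139
ρ = 0/139
⌈6324/139⌉ = 46,  ⌈0/139⌉ = 0
#1s = 46 − 0 = 46


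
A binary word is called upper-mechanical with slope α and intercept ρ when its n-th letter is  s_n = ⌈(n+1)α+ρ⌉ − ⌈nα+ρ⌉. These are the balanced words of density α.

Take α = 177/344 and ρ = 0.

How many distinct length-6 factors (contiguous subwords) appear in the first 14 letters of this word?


t_n = ⌈(n·177)/344⌉ for n = 0 … 14:
  n=0…9: ⌈0/344⌉=0 ⌈177/344⌉=1 ⌈354/344⌉=2 ⌈531/344⌉=2 ⌈708/344⌉=3 ⌈885/344⌉=3 ⌈1062/344⌉=4 ⌈1239/344⌉=4 ⌈1416/344⌉=5 ⌈1593/344⌉=5
  n=10…14: ⌈1770/344⌉=6 ⌈1947/344⌉=6 ⌈2124/344⌉=7 ⌈2301/344⌉=7 ⌈2478/344⌉=8
s_n = t_(n+1) − t_n for n = 0 … 13 gives
prefix = 11010101010101
slide a length-6 window over [0..5] … [8..13] (9 windows); first occurrence of each distinct factor:
  [  0..  5] 110101
  [  1..  6] 101010
  [  2..  7] 010101
  (the other 6 windows repeat one of these)
distinct factors: {010101, 101010, 110101}
count = 3  (Sturmian bound for length 6 is 7)

3


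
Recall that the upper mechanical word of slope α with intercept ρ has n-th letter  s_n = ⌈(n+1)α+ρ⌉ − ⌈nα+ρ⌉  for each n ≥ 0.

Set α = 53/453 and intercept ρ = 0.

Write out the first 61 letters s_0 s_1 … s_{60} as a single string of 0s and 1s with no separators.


1000000010000000010000000100000000100000001000000001000000010

n=0: ⌈(1·53)/453⌉ − ⌈(0·53)/453⌉ = ⌈53/453⌉ − ⌈0/453⌉ = 1 − 0 = 1
n=1: ⌈(2·53)/453⌉ − ⌈(1·53)/453⌉ = ⌈106/453⌉ − ⌈53/453⌉ = 1 − 1 = 0
n=2: ⌈(3·53)/453⌉ − ⌈(2·53)/453⌉ = ⌈159/453⌉ − ⌈106/453⌉ = 1 − 1 = 0
n=3: ⌈(4·53)/453⌉ − ⌈(3·53)/453⌉ = ⌈212/453⌉ − ⌈159/453⌉ = 1 − 1 = 0
n=4: ⌈(5·53)/453⌉ − ⌈(4·53)/453⌉ = ⌈265/453⌉ − ⌈212/453⌉ = 1 − 1 = 0
n=5: ⌈(6·53)/453⌉ − ⌈(5·53)/453⌉ = ⌈318/453⌉ − ⌈265/453⌉ = 1 − 1 = 0
n=6: ⌈(7·53)/453⌉ − ⌈(6·53)/453⌉ = ⌈371/453⌉ − ⌈318/453⌉ = 1 − 1 = 0
n=7: ⌈(8·53)/453⌉ − ⌈(7·53)/453⌉ = ⌈424/453⌉ − ⌈371/453⌉ = 1 − 1 = 0
n=8: ⌈(9·53)/453⌉ − ⌈(8·53)/453⌉ = ⌈477/453⌉ − ⌈424/453⌉ = 2 − 1 = 1
n=9: ⌈(10·53)/453⌉ − ⌈(9·53)/453⌉ = ⌈530/453⌉ − ⌈477/453⌉ = 2 − 2 = 0
n=10: ⌈(11·53)/453⌉ − ⌈(10·53)/453⌉ = ⌈583/453⌉ − ⌈530/453⌉ = 2 − 2 = 0
n=11: ⌈(12·53)/453⌉ − ⌈(11·53)/453⌉ = ⌈636/453⌉ − ⌈583/453⌉ = 2 − 2 = 0
n=12: ⌈(13·53)/453⌉ − ⌈(12·53)/453⌉ = ⌈689/453⌉ − ⌈636/453⌉ = 2 − 2 = 0
n=13: ⌈(14·53)/453⌉ − ⌈(13·53)/453⌉ = ⌈742/453⌉ − ⌈689/453⌉ = 2 − 2 = 0
n=14: ⌈(15·53)/453⌉ − ⌈(14·53)/453⌉ = ⌈795/453⌉ − ⌈742/453⌉ = 2 − 2 = 0
n=15: ⌈(16·53)/453⌉ − ⌈(15·53)/453⌉ = ⌈848/453⌉ − ⌈795/453⌉ = 2 − 2 = 0
n=16: ⌈(17·53)/453⌉ − ⌈(16·53)/453⌉ = ⌈901/453⌉ − ⌈848/453⌉ = 2 − 2 = 0
n=17: ⌈(18·53)/453⌉ − ⌈(17·53)/453⌉ = ⌈954/453⌉ − ⌈901/453⌉ = 3 − 2 = 1
n=18: ⌈(19·53)/453⌉ − ⌈(18·53)/453⌉ = ⌈1007/453⌉ − ⌈954/453⌉ = 3 − 3 = 0
n=19: ⌈(20·53)/453⌉ − ⌈(19·53)/453⌉ = ⌈1060/453⌉ − ⌈1007/453⌉ = 3 − 3 = 0
n=20: ⌈(21·53)/453⌉ − ⌈(20·53)/453⌉ = ⌈1113/453⌉ − ⌈1060/453⌉ = 3 − 3 = 0
n=21: ⌈(22·53)/453⌉ − ⌈(21·53)/453⌉ = ⌈1166/453⌉ − ⌈1113/453⌉ = 3 − 3 = 0
n=22: ⌈(23·53)/453⌉ − ⌈(22·53)/453⌉ = ⌈1219/453⌉ − ⌈1166/453⌉ = 3 − 3 = 0
n=23: ⌈(24·53)/453⌉ − ⌈(23·53)/453⌉ = ⌈1272/453⌉ − ⌈1219/453⌉ = 3 − 3 = 0
n=24: ⌈(25·53)/453⌉ − ⌈(24·53)/453⌉ = ⌈1325/453⌉ − ⌈1272/453⌉ = 3 − 3 = 0
n=25: ⌈(26·53)/453⌉ − ⌈(25·53)/453⌉ = ⌈1378/453⌉ − ⌈1325/453⌉ = 4 − 3 = 1
n=26: ⌈(27·53)/453⌉ − ⌈(26·53)/453⌉ = ⌈1431/453⌉ − ⌈1378/453⌉ = 4 − 4 = 0
n=27: ⌈(28·53)/453⌉ − ⌈(27·53)/453⌉ = ⌈1484/453⌉ − ⌈1431/453⌉ = 4 − 4 = 0
n=28: ⌈(29·53)/453⌉ − ⌈(28·53)/453⌉ = ⌈1537/453⌉ − ⌈1484/453⌉ = 4 − 4 = 0
n=29: ⌈(30·53)/453⌉ − ⌈(29·53)/453⌉ = ⌈1590/453⌉ − ⌈1537/453⌉ = 4 − 4 = 0
n=30: ⌈(31·53)/453⌉ − ⌈(30·53)/453⌉ = ⌈1643/453⌉ − ⌈1590/453⌉ = 4 − 4 = 0
n=31: ⌈(32·53)/453⌉ − ⌈(31·53)/453⌉ = ⌈1696/453⌉ − ⌈1643/453⌉ = 4 − 4 = 0
n=32: ⌈(33·53)/453⌉ − ⌈(32·53)/453⌉ = ⌈1749/453⌉ − ⌈1696/453⌉ = 4 − 4 = 0
n=33: ⌈(34·53)/453⌉ − ⌈(33·53)/453⌉ = ⌈1802/453⌉ − ⌈1749/453⌉ = 4 − 4 = 0
n=34: ⌈(35·53)/453⌉ − ⌈(34·53)/453⌉ = ⌈1855/453⌉ − ⌈1802/453⌉ = 5 − 4 = 1
n=35: ⌈(36·53)/453⌉ − ⌈(35·53)/453⌉ = ⌈1908/453⌉ − ⌈1855/453⌉ = 5 − 5 = 0
n=36: ⌈(37·53)/453⌉ − ⌈(36·53)/453⌉ = ⌈1961/453⌉ − ⌈1908/453⌉ = 5 − 5 = 0
n=37: ⌈(38·53)/453⌉ − ⌈(37·53)/453⌉ = ⌈2014/453⌉ − ⌈1961/453⌉ = 5 − 5 = 0
n=38: ⌈(39·53)/453⌉ − ⌈(38·53)/453⌉ = ⌈2067/453⌉ − ⌈2014/453⌉ = 5 − 5 = 0
n=39: ⌈(40·53)/453⌉ − ⌈(39·53)/453⌉ = ⌈2120/453⌉ − ⌈2067/453⌉ = 5 − 5 = 0
n=40: ⌈(41·53)/453⌉ − ⌈(40·53)/453⌉ = ⌈2173/453⌉ − ⌈2120/453⌉ = 5 − 5 = 0
n=41: ⌈(42·53)/453⌉ − ⌈(41·53)/453⌉ = ⌈2226/453⌉ − ⌈2173/453⌉ = 5 − 5 = 0
n=42: ⌈(43·53)/453⌉ − ⌈(42·53)/453⌉ = ⌈2279/453⌉ − ⌈2226/453⌉ = 6 − 5 = 1
n=43: ⌈(44·53)/453⌉ − ⌈(43·53)/453⌉ = ⌈2332/453⌉ − ⌈2279/453⌉ = 6 − 6 = 0
n=44: ⌈(45·53)/453⌉ − ⌈(44·53)/453⌉ = ⌈2385/453⌉ − ⌈2332/453⌉ = 6 − 6 = 0
n=45: ⌈(46·53)/453⌉ − ⌈(45·53)/453⌉ = ⌈2438/453⌉ − ⌈2385/453⌉ = 6 − 6 = 0
n=46: ⌈(47·53)/453⌉ − ⌈(46·53)/453⌉ = ⌈2491/453⌉ − ⌈2438/453⌉ = 6 − 6 = 0
n=47: ⌈(48·53)/453⌉ − ⌈(47·53)/453⌉ = ⌈2544/453⌉ − ⌈2491/453⌉ = 6 − 6 = 0
n=48: ⌈(49·53)/453⌉ − ⌈(48·53)/453⌉ = ⌈2597/453⌉ − ⌈2544/453⌉ = 6 − 6 = 0
n=49: ⌈(50·53)/453⌉ − ⌈(49·53)/453⌉ = ⌈2650/453⌉ − ⌈2597/453⌉ = 6 − 6 = 0
n=50: ⌈(51·53)/453⌉ − ⌈(50·53)/453⌉ = ⌈2703/453⌉ − ⌈2650/453⌉ = 6 − 6 = 0
n=51: ⌈(52·53)/453⌉ − ⌈(51·53)/453⌉ = ⌈2756/453⌉ − ⌈2703/453⌉ = 7 − 6 = 1
n=52: ⌈(53·53)/453⌉ − ⌈(52·53)/453⌉ = ⌈2809/453⌉ − ⌈2756/453⌉ = 7 − 7 = 0
n=53: ⌈(54·53)/453⌉ − ⌈(53·53)/453⌉ = ⌈2862/453⌉ − ⌈2809/453⌉ = 7 − 7 = 0
n=54: ⌈(55·53)/453⌉ − ⌈(54·53)/453⌉ = ⌈2915/453⌉ − ⌈2862/453⌉ = 7 − 7 = 0
n=55: ⌈(56·53)/453⌉ − ⌈(55·53)/453⌉ = ⌈2968/453⌉ − ⌈2915/453⌉ = 7 − 7 = 0
n=56: ⌈(57·53)/453⌉ − ⌈(56·53)/453⌉ = ⌈3021/453⌉ − ⌈2968/453⌉ = 7 − 7 = 0
n=57: ⌈(58·53)/453⌉ − ⌈(57·53)/453⌉ = ⌈3074/453⌉ − ⌈3021/453⌉ = 7 − 7 = 0
n=58: ⌈(59·53)/453⌉ − ⌈(58·53)/453⌉ = ⌈3127/453⌉ − ⌈3074/453⌉ = 7 − 7 = 0
n=59: ⌈(60·53)/453⌉ − ⌈(59·53)/453⌉ = ⌈3180/453⌉ − ⌈3127/453⌉ = 8 − 7 = 1
n=60: ⌈(61·53)/453⌉ − ⌈(60·53)/453⌉ = ⌈3233/453⌉ − ⌈3180/453⌉ = 8 − 8 = 0


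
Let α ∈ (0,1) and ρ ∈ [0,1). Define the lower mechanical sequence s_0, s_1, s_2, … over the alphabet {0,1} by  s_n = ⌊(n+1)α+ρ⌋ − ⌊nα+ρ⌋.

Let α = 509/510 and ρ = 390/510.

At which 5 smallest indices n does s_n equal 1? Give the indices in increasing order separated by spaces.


n=0: ⌊899/510⌋−⌊390/510⌋ = 1−0 = 1  ← one
n=1: ⌊1408/510⌋−⌊899/510⌋ = 2−1 = 1  ← one
n=2: ⌊1917/510⌋−⌊1408/510⌋ = 3−2 = 1  ← one
n=3: ⌊2426/510⌋−⌊1917/510⌋ = 4−3 = 1  ← one
n=4: ⌊2935/510⌋−⌊2426/510⌋ = 5−4 = 1  ← one
positions of the first 5 ones: 0 1 2 3 4

0 1 2 3 4


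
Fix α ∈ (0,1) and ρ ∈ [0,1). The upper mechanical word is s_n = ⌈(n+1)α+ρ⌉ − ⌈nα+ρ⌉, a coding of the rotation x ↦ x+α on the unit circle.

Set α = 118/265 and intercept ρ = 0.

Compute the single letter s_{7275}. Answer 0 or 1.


0

(n+1)α + ρ = (7276·118) / 265 = 858568/265
nα + ρ     = (7275·118) / 265 = 858450/265
⌈858568/265⌉ = 3240,  ⌈858450/265⌉ = 3240
s_{7275} = 3240 − 3240 = 0
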